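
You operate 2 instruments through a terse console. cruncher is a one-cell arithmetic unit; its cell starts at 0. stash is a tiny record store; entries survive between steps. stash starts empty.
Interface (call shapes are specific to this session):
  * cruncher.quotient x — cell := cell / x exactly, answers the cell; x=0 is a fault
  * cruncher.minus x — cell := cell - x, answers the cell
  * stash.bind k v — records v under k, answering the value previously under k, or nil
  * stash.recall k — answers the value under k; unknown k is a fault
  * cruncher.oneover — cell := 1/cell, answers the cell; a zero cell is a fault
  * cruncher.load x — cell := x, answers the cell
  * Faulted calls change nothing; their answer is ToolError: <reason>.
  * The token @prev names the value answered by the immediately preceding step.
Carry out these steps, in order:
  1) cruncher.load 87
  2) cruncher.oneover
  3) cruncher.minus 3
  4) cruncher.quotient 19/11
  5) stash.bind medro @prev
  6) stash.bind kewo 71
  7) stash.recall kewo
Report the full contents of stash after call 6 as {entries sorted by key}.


I use cruncher.load with x: 87, and see 87.
Then cruncher.oneover: 1/87.
Invoking cruncher.minus with x: 3, and see -260/87.
I invoke cruncher.quotient with x: 19/11, → -2860/1653.
Invoking stash.bind with k: medro, v: @prev, and observe nil.
Then stash.bind with k: kewo, v: 71, and observe nil.
Invoking stash.recall with k: kewo, → 71.

Answer: {kewo=71, medro=-2860/1653}


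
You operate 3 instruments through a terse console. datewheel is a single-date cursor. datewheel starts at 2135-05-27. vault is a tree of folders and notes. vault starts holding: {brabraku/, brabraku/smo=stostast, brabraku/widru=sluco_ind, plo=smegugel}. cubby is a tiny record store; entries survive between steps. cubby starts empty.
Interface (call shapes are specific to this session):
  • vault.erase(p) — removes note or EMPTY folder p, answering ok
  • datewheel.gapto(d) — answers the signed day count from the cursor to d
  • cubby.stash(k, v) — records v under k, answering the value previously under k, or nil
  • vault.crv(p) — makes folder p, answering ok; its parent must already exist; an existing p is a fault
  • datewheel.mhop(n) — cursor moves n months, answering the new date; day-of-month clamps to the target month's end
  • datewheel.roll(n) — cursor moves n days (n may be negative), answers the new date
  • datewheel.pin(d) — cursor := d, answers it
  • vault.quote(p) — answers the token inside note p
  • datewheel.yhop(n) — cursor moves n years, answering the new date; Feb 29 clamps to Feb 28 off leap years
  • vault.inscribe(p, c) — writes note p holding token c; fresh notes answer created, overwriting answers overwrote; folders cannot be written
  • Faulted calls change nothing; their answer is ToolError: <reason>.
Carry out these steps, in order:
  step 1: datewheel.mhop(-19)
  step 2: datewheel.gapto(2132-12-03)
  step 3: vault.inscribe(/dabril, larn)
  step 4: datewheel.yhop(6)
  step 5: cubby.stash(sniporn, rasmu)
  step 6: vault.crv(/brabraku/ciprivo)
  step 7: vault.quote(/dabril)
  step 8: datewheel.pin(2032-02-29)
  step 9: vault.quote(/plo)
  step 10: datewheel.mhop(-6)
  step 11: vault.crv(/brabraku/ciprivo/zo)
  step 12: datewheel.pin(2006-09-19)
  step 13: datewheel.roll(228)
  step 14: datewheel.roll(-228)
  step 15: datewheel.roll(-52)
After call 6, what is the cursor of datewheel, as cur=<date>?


! 1. datewheel.mhop(n='-19') == 2133-10-27
! 2. datewheel.gapto(d='2132-12-03') == -328
! 3. vault.inscribe(p='/dabril', c='larn') == created
! 4. datewheel.yhop(n='6') == 2139-10-27
! 5. cubby.stash(k='sniporn', v='rasmu') == nil
! 6. vault.crv(p='/brabraku/ciprivo') == ok
! 7. vault.quote(p='/dabril') == larn
! 8. datewheel.pin(d='2032-02-29') == 2032-02-29
! 9. vault.quote(p='/plo') == smegugel
! 10. datewheel.mhop(n='-6') == 2031-08-29
! 11. vault.crv(p='/brabraku/ciprivo/zo') == ok
! 12. datewheel.pin(d='2006-09-19') == 2006-09-19
! 13. datewheel.roll(n='228') == 2007-05-05
! 14. datewheel.roll(n='-228') == 2006-09-19
! 15. datewheel.roll(n='-52') == 2006-07-29

Answer: cur=2139-10-27


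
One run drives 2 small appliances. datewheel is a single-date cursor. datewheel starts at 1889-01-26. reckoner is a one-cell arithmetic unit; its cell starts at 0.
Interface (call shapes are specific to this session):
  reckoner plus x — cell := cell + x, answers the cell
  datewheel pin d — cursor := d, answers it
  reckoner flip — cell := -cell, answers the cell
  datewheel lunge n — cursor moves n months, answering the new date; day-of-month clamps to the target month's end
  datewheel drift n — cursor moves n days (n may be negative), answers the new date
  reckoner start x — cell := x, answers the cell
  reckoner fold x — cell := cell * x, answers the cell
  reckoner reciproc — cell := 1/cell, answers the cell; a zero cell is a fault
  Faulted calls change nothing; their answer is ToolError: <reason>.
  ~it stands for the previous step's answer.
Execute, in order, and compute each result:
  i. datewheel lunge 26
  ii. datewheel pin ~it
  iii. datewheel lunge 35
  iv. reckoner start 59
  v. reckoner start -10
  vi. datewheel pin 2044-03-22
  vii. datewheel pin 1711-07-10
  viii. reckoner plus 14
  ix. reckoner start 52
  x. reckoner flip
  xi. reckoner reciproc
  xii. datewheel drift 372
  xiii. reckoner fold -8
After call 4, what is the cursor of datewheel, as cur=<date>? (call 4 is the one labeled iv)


Answer: cur=1894-02-26

Derivation:
Do: datewheel lunge[26]
See: 1891-03-26
Do: datewheel pin[~it]
See: 1891-03-26
Do: datewheel lunge[35]
See: 1894-02-26
Do: reckoner start[59]
See: 59
Do: reckoner start[-10]
See: -10
Do: datewheel pin[2044-03-22]
See: 2044-03-22
Do: datewheel pin[1711-07-10]
See: 1711-07-10
Do: reckoner plus[14]
See: 4
Do: reckoner start[52]
See: 52
Do: reckoner flip[]
See: -52
Do: reckoner reciproc[]
See: -1/52
Do: datewheel drift[372]
See: 1712-07-16
Do: reckoner fold[-8]
See: 2/13


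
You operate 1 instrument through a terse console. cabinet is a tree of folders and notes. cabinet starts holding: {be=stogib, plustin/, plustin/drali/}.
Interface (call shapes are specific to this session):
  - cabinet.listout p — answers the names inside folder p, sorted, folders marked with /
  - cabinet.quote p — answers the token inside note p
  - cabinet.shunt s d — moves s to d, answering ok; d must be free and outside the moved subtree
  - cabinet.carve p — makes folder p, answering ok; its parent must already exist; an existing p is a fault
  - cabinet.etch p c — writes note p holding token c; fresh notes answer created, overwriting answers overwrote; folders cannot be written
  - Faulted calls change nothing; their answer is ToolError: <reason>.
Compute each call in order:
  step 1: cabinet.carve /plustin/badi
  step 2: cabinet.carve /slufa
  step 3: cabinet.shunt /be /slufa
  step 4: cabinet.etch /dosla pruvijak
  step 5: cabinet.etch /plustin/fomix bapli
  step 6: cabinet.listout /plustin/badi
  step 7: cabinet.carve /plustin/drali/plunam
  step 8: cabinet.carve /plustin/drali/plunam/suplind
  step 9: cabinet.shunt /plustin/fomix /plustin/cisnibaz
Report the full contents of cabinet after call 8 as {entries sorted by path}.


Answer: {be=stogib, dosla=pruvijak, plustin/, plustin/badi/, plustin/drali/, plustin/drali/plunam/, plustin/drali/plunam/suplind/, plustin/fomix=bapli, slufa/}

Derivation:
-- carve(p: /plustin/badi) -> ok
-- carve(p: /slufa) -> ok
-- shunt(s: /be, d: /slufa) -> ToolError: exists
-- etch(p: /dosla, c: pruvijak) -> created
-- etch(p: /plustin/fomix, c: bapli) -> created
-- listout(p: /plustin/badi) -> []
-- carve(p: /plustin/drali/plunam) -> ok
-- carve(p: /plustin/drali/plunam/suplind) -> ok
-- shunt(s: /plustin/fomix, d: /plustin/cisnibaz) -> ok


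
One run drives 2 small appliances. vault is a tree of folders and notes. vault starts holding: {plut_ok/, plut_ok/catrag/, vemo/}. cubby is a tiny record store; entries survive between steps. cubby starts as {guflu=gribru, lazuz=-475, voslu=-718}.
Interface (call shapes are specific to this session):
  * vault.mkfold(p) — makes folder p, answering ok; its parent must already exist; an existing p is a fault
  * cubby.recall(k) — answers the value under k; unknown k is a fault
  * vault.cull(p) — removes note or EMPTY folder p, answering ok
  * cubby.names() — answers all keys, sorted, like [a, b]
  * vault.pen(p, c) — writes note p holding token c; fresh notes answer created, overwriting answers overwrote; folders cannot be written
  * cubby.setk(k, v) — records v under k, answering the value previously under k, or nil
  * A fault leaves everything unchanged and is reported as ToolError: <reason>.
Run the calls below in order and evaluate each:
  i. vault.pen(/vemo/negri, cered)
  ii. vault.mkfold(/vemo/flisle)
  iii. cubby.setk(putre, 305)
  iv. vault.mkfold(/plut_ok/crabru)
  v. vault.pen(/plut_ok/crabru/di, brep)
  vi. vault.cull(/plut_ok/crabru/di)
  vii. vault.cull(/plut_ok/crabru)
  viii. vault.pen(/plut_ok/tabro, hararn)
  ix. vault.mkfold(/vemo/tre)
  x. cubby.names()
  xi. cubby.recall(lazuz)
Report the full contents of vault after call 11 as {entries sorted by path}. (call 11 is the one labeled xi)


Answer: {plut_ok/, plut_ok/catrag/, plut_ok/tabro=hararn, vemo/, vemo/flisle/, vemo/negri=cered, vemo/tre/}

Derivation:
Then vault.pen passing p='/vemo/negri', c='cered', which returns created.
I use vault.mkfold passing p='/vemo/flisle', → ok.
I try cubby.setk passing k='putre', v='305', and observe nil.
Then vault.mkfold passing p='/plut_ok/crabru', — result: ok.
Using vault.pen passing p='/plut_ok/crabru/di', c='brep', and see created.
I run vault.cull passing p='/plut_ok/crabru/di', yielding ok.
I call vault.cull passing p='/plut_ok/crabru', giving ok.
Now I run vault.pen passing p='/plut_ok/tabro', c='hararn', and get created.
I try vault.mkfold passing p='/vemo/tre', which returns ok.
I try cubby.names(), which returns [guflu, lazuz, putre, voslu].
I use cubby.recall passing k='lazuz', and get -475.


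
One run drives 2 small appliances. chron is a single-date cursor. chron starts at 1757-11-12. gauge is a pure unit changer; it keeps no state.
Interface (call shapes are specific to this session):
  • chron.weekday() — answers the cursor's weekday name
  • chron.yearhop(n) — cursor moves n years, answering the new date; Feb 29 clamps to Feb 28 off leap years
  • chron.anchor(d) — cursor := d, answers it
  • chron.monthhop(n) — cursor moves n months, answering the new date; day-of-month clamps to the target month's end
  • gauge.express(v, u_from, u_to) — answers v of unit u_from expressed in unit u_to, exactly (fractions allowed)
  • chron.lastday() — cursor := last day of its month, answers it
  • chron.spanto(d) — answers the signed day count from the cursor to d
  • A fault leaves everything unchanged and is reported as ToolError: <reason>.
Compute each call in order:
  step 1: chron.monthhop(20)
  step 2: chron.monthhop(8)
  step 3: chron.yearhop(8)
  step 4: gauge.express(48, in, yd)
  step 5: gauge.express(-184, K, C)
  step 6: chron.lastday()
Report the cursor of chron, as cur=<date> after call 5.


Answer: cur=1768-03-12

Derivation:
-- chron.monthhop(20) => 1759-07-12
-- chron.monthhop(8) => 1760-03-12
-- chron.yearhop(8) => 1768-03-12
-- gauge.express(48, in, yd) => 4/3
-- gauge.express(-184, K, C) => -9143/20
-- chron.lastday() => 1768-03-31


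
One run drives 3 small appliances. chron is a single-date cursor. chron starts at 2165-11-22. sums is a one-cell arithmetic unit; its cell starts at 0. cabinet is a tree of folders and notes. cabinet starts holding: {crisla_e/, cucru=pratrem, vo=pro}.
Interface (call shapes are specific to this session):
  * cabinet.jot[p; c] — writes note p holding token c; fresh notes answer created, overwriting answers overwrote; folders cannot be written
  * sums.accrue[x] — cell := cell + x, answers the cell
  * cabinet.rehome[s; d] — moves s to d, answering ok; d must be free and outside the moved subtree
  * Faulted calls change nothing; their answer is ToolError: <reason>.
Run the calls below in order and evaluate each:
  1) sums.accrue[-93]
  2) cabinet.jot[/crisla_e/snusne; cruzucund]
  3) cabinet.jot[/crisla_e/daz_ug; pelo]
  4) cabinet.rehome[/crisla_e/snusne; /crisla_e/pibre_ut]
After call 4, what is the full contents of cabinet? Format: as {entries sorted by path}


// accrue(x=-93) == -93
// jot(p=/crisla_e/snusne, c=cruzucund) == created
// jot(p=/crisla_e/daz_ug, c=pelo) == created
// rehome(s=/crisla_e/snusne, d=/crisla_e/pibre_ut) == ok

Answer: {crisla_e/, crisla_e/daz_ug=pelo, crisla_e/pibre_ut=cruzucund, cucru=pratrem, vo=pro}


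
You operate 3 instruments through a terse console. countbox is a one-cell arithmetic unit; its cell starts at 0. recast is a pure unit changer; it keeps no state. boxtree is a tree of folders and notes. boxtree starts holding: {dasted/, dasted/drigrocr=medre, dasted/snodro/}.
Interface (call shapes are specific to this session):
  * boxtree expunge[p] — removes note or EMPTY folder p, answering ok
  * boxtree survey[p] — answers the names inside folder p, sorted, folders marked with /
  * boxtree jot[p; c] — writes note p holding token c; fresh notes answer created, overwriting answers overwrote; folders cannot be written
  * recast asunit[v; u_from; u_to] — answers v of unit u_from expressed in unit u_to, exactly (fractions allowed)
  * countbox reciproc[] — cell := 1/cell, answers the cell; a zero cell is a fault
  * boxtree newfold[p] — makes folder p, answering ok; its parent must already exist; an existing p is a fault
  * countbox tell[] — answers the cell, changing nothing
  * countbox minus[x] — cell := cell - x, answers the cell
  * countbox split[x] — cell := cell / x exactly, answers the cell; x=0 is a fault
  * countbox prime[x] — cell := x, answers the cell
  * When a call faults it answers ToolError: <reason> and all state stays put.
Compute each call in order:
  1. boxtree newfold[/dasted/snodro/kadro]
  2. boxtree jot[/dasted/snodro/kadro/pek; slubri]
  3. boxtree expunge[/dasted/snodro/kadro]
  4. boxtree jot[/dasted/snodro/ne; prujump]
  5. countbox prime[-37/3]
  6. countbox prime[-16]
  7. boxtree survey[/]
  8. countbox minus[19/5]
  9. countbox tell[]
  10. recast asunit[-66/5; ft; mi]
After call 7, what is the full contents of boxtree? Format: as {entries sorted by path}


Act: boxtree newfold[p=/dasted/snodro/kadro]
Obs: ok
Act: boxtree jot[p=/dasted/snodro/kadro/pek; c=slubri]
Obs: created
Act: boxtree expunge[p=/dasted/snodro/kadro]
Obs: ToolError: not empty
Act: boxtree jot[p=/dasted/snodro/ne; c=prujump]
Obs: created
Act: countbox prime[x=-37/3]
Obs: -37/3
Act: countbox prime[x=-16]
Obs: -16
Act: boxtree survey[p=/]
Obs: [dasted/]
Act: countbox minus[x=19/5]
Obs: -99/5
Act: countbox tell[]
Obs: -99/5
Act: recast asunit[v=-66/5; u_from=ft; u_to=mi]
Obs: -1/400

Answer: {dasted/, dasted/drigrocr=medre, dasted/snodro/, dasted/snodro/kadro/, dasted/snodro/kadro/pek=slubri, dasted/snodro/ne=prujump}


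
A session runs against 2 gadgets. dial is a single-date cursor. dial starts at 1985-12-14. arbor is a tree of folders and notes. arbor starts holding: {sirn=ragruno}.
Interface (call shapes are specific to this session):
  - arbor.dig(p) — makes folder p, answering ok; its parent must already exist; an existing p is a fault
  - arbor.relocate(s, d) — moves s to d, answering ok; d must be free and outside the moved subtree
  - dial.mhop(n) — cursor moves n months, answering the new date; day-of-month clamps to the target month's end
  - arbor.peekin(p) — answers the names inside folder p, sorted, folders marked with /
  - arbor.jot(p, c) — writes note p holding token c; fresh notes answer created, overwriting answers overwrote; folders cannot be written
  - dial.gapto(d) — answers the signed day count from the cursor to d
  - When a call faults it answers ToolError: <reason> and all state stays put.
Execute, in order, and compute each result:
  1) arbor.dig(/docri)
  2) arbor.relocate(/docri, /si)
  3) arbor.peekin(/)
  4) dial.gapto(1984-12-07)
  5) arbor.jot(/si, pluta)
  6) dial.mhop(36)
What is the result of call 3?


Answer: [si/, sirn]

Derivation:
Next I call arbor.dig on /docri, → ok.
I invoke arbor.relocate on /docri, /si: ok.
Then arbor.peekin on /: [si/, sirn].
Now I run dial.gapto on 1984-12-07, — result: -372.
Calling arbor.jot on /si, pluta, giving ToolError: is a directory.
I invoke dial.mhop on 36, — result: 1988-12-14.


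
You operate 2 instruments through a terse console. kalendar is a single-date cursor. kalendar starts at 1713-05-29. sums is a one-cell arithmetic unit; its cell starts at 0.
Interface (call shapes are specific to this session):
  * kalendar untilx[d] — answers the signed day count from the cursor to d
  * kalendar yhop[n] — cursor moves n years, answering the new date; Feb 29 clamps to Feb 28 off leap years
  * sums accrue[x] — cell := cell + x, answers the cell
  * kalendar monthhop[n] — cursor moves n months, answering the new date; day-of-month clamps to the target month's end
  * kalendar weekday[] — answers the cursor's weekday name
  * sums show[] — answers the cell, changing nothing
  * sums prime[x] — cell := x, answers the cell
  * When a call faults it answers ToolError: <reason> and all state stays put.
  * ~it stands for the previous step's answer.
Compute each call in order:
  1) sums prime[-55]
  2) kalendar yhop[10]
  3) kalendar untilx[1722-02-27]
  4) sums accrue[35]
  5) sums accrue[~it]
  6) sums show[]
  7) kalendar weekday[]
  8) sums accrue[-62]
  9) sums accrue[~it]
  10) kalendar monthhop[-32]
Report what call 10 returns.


Answer: 1720-09-29

Derivation:
$ sums prime x→-55
:: -55
$ kalendar yhop n→10
:: 1723-05-29
$ kalendar untilx d→1722-02-27
:: -456
$ sums accrue x→35
:: -20
$ sums accrue x→~it
:: -40
$ sums show
:: -40
$ kalendar weekday
:: Saturday
$ sums accrue x→-62
:: -102
$ sums accrue x→~it
:: -204
$ kalendar monthhop n→-32
:: 1720-09-29


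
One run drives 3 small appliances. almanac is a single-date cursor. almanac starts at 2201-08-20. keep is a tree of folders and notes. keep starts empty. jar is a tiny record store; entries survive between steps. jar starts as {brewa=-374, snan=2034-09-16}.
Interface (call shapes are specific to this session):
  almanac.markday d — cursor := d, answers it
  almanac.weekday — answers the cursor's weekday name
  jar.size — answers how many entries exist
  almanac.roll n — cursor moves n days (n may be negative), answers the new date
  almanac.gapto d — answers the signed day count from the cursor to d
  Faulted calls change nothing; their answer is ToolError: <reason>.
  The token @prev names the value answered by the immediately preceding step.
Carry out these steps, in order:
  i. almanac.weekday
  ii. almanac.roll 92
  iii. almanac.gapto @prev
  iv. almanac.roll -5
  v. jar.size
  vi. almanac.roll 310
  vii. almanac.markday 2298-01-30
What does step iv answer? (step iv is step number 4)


I run weekday(), yielding Thursday.
I use roll passing n: 92, giving 2201-11-20.
I use gapto passing d: @prev: 0.
Using roll passing n: -5, giving 2201-11-15.
Next I call size, → 2.
Next I call roll passing n: 310: 2202-09-21.
Invoking markday passing d: 2298-01-30, and get 2298-01-30.

Answer: 2201-11-15


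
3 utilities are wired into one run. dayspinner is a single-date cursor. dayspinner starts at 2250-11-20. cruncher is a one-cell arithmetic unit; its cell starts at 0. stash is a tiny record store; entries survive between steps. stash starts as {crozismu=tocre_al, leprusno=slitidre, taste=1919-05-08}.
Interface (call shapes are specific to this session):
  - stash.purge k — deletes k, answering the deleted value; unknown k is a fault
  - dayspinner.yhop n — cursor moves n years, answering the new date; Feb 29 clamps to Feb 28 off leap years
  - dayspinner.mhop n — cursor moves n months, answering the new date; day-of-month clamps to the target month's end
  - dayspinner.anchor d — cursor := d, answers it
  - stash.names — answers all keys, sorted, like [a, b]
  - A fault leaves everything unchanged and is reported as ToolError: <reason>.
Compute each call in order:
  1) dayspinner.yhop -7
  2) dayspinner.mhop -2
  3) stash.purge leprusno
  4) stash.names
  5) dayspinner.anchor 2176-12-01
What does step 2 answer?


I invoke yhop with n→-7, and see 2243-11-20.
Now I run mhop with n→-2, and see 2243-09-20.
I run purge with k→leprusno, and observe slitidre.
Calling names, and observe [crozismu, taste].
I invoke anchor with d→2176-12-01, which returns 2176-12-01.

Answer: 2243-09-20


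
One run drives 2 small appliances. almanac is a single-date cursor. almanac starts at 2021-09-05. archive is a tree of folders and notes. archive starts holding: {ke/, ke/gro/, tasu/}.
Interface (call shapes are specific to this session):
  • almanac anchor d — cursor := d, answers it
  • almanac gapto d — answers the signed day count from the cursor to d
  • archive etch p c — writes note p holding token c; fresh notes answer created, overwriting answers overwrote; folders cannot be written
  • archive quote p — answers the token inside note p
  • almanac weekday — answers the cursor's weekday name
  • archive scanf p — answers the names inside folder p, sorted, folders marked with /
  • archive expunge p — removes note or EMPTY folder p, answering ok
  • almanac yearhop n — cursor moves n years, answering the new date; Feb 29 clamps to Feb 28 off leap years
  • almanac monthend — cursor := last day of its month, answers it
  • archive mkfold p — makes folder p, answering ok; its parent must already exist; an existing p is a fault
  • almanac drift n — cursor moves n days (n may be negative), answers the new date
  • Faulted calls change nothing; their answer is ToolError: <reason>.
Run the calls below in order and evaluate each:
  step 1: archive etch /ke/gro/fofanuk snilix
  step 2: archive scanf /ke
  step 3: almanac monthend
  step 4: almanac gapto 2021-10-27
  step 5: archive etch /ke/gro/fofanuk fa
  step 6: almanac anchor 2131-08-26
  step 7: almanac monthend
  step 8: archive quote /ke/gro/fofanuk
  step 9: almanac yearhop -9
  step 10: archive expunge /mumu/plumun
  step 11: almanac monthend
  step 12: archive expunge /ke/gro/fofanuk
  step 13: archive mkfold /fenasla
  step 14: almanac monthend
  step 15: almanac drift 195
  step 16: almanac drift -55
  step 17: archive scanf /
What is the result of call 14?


Answer: 2122-08-31

Derivation:
Do: archive etch[p=/ke/gro/fofanuk; c=snilix]
See: created
Do: archive scanf[p=/ke]
See: [gro/]
Do: almanac monthend[]
See: 2021-09-30
Do: almanac gapto[d=2021-10-27]
See: 27
Do: archive etch[p=/ke/gro/fofanuk; c=fa]
See: overwrote
Do: almanac anchor[d=2131-08-26]
See: 2131-08-26
Do: almanac monthend[]
See: 2131-08-31
Do: archive quote[p=/ke/gro/fofanuk]
See: fa
Do: almanac yearhop[n=-9]
See: 2122-08-31
Do: archive expunge[p=/mumu/plumun]
See: ToolError: not found
Do: almanac monthend[]
See: 2122-08-31
Do: archive expunge[p=/ke/gro/fofanuk]
See: ok
Do: archive mkfold[p=/fenasla]
See: ok
Do: almanac monthend[]
See: 2122-08-31
Do: almanac drift[n=195]
See: 2123-03-14
Do: almanac drift[n=-55]
See: 2123-01-18
Do: archive scanf[p=/]
See: [fenasla/, ke/, tasu/]


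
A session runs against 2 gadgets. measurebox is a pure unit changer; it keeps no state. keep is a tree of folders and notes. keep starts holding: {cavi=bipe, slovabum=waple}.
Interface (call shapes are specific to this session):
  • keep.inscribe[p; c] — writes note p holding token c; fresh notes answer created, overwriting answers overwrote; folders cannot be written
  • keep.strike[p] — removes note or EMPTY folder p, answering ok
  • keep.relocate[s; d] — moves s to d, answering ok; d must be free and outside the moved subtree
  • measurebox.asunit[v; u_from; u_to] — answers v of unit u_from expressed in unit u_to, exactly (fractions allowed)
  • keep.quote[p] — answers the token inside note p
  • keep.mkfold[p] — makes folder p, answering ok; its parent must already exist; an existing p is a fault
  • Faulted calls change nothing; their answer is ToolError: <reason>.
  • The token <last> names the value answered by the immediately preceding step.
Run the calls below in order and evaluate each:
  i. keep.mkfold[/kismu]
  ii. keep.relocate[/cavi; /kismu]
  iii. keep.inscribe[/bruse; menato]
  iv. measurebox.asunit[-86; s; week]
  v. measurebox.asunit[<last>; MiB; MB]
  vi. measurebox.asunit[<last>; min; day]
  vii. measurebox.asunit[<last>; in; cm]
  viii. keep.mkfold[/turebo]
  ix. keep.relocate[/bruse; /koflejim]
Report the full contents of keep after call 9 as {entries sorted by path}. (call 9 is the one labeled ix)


-- mkfold(p=/kismu) ~> ok
-- relocate(s=/cavi, d=/kismu) ~> ToolError: exists
-- inscribe(p=/bruse, c=menato) ~> created
-- asunit(v=-86, u_from=s, u_to=week) ~> -43/302400
-- asunit(v=<last>, u_from=MiB, u_to=MB) ~> -11008/73828125
-- asunit(v=<last>, u_from=min, u_to=day) ~> -344/3322265625
-- asunit(v=<last>, u_from=in, u_to=cm) ~> -21844/83056640625
-- mkfold(p=/turebo) ~> ok
-- relocate(s=/bruse, d=/koflejim) ~> ok

Answer: {cavi=bipe, kismu/, koflejim=menato, slovabum=waple, turebo/}


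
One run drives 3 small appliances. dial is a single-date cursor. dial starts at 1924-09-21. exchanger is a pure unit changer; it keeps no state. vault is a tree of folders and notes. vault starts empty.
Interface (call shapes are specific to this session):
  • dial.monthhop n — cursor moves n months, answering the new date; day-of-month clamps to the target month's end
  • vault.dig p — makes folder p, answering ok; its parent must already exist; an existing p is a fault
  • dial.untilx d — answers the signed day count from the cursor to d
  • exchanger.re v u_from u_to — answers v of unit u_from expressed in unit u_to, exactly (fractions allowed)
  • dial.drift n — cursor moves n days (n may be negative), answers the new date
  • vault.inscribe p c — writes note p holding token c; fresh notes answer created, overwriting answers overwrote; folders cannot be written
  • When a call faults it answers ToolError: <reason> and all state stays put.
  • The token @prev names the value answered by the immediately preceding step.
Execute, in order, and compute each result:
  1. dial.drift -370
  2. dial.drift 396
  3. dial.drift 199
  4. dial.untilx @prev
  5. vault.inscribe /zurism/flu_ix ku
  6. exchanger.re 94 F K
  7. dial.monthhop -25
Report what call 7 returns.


;; dial.drift(n→-370) == 1923-09-17
;; dial.drift(n→396) == 1924-10-17
;; dial.drift(n→199) == 1925-05-04
;; dial.untilx(d→@prev) == 0
;; vault.inscribe(p→/zurism/flu_ix, c→ku) == ToolError: no parent
;; exchanger.re(v→94, u_from→F, u_to→K) == 55367/180
;; dial.monthhop(n→-25) == 1923-04-04

Answer: 1923-04-04


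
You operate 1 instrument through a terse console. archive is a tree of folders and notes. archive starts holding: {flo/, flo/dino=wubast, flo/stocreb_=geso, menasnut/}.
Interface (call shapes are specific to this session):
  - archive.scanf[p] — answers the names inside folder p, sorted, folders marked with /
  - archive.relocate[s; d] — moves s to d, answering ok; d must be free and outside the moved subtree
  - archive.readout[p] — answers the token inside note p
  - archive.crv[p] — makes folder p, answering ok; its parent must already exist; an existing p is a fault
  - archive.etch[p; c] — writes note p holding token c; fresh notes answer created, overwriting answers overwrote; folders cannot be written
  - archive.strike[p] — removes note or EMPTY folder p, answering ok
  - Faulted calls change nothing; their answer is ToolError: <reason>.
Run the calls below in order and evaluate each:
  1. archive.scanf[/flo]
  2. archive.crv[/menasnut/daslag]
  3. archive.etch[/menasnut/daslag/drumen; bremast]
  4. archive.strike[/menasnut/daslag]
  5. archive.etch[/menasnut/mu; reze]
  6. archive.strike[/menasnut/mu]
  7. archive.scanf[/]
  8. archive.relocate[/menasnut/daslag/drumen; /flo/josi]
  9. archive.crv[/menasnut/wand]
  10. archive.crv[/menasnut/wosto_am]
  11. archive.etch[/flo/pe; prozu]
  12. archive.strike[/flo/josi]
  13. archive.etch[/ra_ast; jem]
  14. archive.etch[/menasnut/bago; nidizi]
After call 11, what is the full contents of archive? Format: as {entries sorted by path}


Act: scanf[p='/flo']
Obs: [dino, stocreb_]
Act: crv[p='/menasnut/daslag']
Obs: ok
Act: etch[p='/menasnut/daslag/drumen'; c='bremast']
Obs: created
Act: strike[p='/menasnut/daslag']
Obs: ToolError: not empty
Act: etch[p='/menasnut/mu'; c='reze']
Obs: created
Act: strike[p='/menasnut/mu']
Obs: ok
Act: scanf[p='/']
Obs: [flo/, menasnut/]
Act: relocate[s='/menasnut/daslag/drumen'; d='/flo/josi']
Obs: ok
Act: crv[p='/menasnut/wand']
Obs: ok
Act: crv[p='/menasnut/wosto_am']
Obs: ok
Act: etch[p='/flo/pe'; c='prozu']
Obs: created
Act: strike[p='/flo/josi']
Obs: ok
Act: etch[p='/ra_ast'; c='jem']
Obs: created
Act: etch[p='/menasnut/bago'; c='nidizi']
Obs: created

Answer: {flo/, flo/dino=wubast, flo/josi=bremast, flo/pe=prozu, flo/stocreb_=geso, menasnut/, menasnut/daslag/, menasnut/wand/, menasnut/wosto_am/}


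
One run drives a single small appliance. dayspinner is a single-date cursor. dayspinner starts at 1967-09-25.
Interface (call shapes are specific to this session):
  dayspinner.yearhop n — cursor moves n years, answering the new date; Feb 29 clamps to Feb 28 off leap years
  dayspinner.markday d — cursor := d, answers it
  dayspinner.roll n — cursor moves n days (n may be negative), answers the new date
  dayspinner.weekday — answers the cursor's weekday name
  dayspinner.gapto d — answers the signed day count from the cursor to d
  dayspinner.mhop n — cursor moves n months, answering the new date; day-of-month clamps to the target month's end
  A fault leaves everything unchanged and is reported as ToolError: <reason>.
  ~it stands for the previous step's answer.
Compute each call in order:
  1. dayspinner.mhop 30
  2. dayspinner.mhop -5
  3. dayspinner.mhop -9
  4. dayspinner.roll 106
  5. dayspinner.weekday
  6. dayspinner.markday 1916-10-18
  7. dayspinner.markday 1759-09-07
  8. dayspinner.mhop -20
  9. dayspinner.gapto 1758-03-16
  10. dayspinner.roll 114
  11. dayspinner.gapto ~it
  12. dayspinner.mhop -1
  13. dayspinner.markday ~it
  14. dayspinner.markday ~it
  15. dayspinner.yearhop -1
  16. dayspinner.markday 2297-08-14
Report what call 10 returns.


Invoking mhop with 30, — result: 1970-03-25.
Using mhop with -5, giving 1969-10-25.
Next I call mhop with -9, — result: 1969-01-25.
Calling roll with 106: 1969-05-11.
I try weekday(), → Sunday.
Calling markday with 1916-10-18, → 1916-10-18.
I call markday with 1759-09-07, yielding 1759-09-07.
I use mhop with -20, yielding 1758-01-07.
I call gapto with 1758-03-16, which returns 68.
I use roll with 114: 1758-05-01.
I try gapto with ~it, giving 0.
Invoking mhop with -1, and observe 1758-04-01.
Invoking markday with ~it: 1758-04-01.
I run markday with ~it, and observe 1758-04-01.
I try yearhop with -1, → 1757-04-01.
Then markday with 2297-08-14, giving 2297-08-14.

Answer: 1758-05-01


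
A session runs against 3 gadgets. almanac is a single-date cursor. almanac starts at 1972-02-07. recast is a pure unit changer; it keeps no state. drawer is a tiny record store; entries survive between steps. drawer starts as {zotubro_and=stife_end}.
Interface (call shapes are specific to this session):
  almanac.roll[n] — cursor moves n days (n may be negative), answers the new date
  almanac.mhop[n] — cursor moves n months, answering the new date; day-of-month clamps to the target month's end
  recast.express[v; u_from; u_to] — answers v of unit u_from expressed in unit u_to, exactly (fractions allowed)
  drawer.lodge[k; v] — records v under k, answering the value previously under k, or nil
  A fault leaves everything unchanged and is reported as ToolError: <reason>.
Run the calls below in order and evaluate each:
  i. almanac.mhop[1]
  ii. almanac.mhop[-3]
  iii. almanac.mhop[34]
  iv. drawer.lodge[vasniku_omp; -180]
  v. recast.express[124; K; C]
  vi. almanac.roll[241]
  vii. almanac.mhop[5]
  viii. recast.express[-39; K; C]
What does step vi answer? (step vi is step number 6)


==> mhop(n='1')
<== 1972-03-07
==> mhop(n='-3')
<== 1971-12-07
==> mhop(n='34')
<== 1974-10-07
==> lodge(k='vasniku_omp', v='-180')
<== nil
==> express(v='124', u_from='K', u_to='C')
<== -2983/20
==> roll(n='241')
<== 1975-06-05
==> mhop(n='5')
<== 1975-11-05
==> express(v='-39', u_from='K', u_to='C')
<== -6243/20

Answer: 1975-06-05


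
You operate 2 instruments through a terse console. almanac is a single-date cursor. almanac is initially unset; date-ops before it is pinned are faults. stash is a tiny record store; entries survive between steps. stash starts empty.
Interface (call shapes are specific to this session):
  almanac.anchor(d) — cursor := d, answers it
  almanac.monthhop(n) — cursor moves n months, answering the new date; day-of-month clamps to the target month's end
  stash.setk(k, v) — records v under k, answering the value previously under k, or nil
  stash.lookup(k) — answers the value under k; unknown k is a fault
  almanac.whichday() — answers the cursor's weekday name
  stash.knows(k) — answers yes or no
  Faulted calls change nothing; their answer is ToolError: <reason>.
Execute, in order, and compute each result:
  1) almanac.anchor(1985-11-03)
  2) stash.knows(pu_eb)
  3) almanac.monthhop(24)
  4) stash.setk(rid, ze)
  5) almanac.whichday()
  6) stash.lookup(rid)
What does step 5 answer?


Answer: Tuesday

Derivation:
$ anchor d: 1985-11-03
  1985-11-03
$ knows k: pu_eb
  no
$ monthhop n: 24
  1987-11-03
$ setk k: rid v: ze
  nil
$ whichday
  Tuesday
$ lookup k: rid
  ze


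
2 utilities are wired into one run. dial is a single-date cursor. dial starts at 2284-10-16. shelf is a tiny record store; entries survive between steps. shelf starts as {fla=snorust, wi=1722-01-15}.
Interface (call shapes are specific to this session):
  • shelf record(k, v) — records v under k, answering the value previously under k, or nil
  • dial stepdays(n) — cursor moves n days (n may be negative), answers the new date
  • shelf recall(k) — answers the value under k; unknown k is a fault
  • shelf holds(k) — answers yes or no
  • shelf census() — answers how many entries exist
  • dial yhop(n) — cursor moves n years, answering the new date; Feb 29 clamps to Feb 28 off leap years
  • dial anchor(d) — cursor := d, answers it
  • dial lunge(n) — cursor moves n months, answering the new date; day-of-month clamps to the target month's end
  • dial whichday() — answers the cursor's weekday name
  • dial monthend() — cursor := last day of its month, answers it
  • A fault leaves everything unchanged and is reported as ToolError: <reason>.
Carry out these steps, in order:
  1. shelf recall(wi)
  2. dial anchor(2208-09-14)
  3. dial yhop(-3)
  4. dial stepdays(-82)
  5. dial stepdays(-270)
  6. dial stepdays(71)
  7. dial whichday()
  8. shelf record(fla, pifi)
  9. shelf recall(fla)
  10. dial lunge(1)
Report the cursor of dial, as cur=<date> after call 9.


Answer: cur=2204-12-07

Derivation:
# shelf recall(k='wi') => 1722-01-15
# dial anchor(d='2208-09-14') => 2208-09-14
# dial yhop(n='-3') => 2205-09-14
# dial stepdays(n='-82') => 2205-06-24
# dial stepdays(n='-270') => 2204-09-27
# dial stepdays(n='71') => 2204-12-07
# dial whichday() => Friday
# shelf record(k='fla', v='pifi') => snorust
# shelf recall(k='fla') => pifi
# dial lunge(n='1') => 2205-01-07


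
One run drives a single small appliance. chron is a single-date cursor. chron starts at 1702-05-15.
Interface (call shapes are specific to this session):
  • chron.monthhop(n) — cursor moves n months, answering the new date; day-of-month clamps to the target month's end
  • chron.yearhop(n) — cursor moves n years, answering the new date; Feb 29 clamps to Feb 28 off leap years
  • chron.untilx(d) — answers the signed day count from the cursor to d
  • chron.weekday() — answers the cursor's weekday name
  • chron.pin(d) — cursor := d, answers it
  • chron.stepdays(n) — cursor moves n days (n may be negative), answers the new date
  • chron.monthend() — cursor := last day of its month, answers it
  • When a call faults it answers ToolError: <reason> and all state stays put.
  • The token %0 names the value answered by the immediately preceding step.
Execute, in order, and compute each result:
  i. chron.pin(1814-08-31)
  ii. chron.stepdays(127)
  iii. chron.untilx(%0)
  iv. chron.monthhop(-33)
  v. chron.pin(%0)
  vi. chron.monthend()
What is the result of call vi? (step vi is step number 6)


Answer: 1812-04-30

Derivation:
==> chron.pin(d=1814-08-31)
<== 1814-08-31
==> chron.stepdays(n=127)
<== 1815-01-05
==> chron.untilx(d=%0)
<== 0
==> chron.monthhop(n=-33)
<== 1812-04-05
==> chron.pin(d=%0)
<== 1812-04-05
==> chron.monthend()
<== 1812-04-30


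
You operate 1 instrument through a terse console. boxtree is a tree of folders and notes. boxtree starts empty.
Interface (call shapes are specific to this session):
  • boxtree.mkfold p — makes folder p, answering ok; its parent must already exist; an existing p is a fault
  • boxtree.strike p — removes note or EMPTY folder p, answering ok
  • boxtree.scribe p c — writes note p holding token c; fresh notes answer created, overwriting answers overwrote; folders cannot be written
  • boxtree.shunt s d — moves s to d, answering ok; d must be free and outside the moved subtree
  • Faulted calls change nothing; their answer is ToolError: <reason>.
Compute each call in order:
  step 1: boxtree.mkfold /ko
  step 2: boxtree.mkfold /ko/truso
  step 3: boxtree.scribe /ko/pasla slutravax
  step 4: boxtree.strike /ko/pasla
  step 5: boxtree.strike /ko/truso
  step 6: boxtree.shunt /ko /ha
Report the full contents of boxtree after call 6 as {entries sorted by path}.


Answer: {ha/}

Derivation:
-- boxtree.mkfold(p=/ko) => ok
-- boxtree.mkfold(p=/ko/truso) => ok
-- boxtree.scribe(p=/ko/pasla, c=slutravax) => created
-- boxtree.strike(p=/ko/pasla) => ok
-- boxtree.strike(p=/ko/truso) => ok
-- boxtree.shunt(s=/ko, d=/ha) => ok


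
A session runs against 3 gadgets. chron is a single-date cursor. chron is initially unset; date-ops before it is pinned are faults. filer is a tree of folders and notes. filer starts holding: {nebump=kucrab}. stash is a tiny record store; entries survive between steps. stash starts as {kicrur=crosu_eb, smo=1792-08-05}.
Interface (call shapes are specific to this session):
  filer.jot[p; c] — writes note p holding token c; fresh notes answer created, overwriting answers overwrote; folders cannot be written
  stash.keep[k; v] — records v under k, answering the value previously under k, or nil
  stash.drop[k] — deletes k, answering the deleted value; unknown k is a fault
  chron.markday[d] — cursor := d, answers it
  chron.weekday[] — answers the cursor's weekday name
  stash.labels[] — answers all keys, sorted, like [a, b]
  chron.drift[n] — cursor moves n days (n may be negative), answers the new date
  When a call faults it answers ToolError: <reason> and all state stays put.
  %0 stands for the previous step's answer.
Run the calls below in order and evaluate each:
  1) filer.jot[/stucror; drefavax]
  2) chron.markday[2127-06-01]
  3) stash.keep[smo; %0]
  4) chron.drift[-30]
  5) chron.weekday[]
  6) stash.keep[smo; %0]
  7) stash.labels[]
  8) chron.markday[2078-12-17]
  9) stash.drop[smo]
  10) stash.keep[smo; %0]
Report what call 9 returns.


>>> filer.jot p=/stucror c=drefavax
:: created
>>> chron.markday d=2127-06-01
:: 2127-06-01
>>> stash.keep k=smo v=%0
:: 1792-08-05
>>> chron.drift n=-30
:: 2127-05-02
>>> chron.weekday
:: Friday
>>> stash.keep k=smo v=%0
:: 2127-06-01
>>> stash.labels
:: [kicrur, smo]
>>> chron.markday d=2078-12-17
:: 2078-12-17
>>> stash.drop k=smo
:: Friday
>>> stash.keep k=smo v=%0
:: nil

Answer: Friday


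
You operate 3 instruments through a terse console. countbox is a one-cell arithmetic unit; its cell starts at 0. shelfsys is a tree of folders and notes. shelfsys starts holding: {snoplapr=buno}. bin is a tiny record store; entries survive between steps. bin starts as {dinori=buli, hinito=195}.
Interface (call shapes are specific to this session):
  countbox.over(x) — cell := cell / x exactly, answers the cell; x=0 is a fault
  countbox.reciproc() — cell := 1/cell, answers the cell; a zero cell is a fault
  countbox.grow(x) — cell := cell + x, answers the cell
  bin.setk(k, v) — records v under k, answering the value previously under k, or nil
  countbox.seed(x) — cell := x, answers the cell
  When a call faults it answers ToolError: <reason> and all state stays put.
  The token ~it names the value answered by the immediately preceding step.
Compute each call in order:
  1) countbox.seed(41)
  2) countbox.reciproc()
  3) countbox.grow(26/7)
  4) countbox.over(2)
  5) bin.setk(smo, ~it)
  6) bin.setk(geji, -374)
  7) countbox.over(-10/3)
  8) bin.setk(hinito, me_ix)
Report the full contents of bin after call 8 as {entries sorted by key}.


> seed 41
= 41
> reciproc
= 1/41
> grow 26/7
= 1073/287
> over 2
= 1073/574
> setk smo ~it
= nil
> setk geji -374
= nil
> over -10/3
= -3219/5740
> setk hinito me_ix
= 195

Answer: {dinori=buli, geji=-374, hinito=me_ix, smo=1073/574}
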